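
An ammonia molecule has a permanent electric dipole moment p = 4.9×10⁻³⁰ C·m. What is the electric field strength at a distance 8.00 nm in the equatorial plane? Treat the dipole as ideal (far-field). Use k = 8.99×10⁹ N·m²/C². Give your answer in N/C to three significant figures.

In the equatorial plane E = kp/r³.
E = (8.99×10⁹)(4.90×10⁻³⁰) / (8.00×10⁻⁹)³ = 8.604×10⁴ N/C.

E ≈ 8.60×10⁴ N/C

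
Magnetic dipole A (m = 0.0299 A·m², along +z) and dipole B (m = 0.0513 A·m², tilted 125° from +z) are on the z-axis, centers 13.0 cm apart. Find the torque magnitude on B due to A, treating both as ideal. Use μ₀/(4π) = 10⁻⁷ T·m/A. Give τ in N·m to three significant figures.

Dipole B is on the axis of dipole A, so B₁ there is axial: B₁ = (μ₀/4π)·2m₁/r³ along +z.
B₁ = 2(10⁻⁷)(0.0299)/(0.130)³ = 2.722×10⁻⁶ T.
τ = m₂ B₁ sinθ.
τ = (0.0513)(2.722×10⁻⁶)·sin125° = 1.144×10⁻⁷ N·m.

τ ≈ 1.14×10⁻⁷ N·m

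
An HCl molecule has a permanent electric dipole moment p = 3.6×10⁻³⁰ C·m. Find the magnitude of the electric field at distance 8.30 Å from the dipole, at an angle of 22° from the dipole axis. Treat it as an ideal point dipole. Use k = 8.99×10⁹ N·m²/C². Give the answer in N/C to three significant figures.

E ≈ 1.07×10⁸ N/C

At angle θ the dipole field magnitude is E = (kp/r³)·√(1 + 3cos²θ).
kp/r³ = (8.99×10⁹)(3.60×10⁻³⁰) / (8.30×10⁻¹⁰)³ = 5.660×10⁷ N/C.
√(1 + 3cos²22°) = √(1 + 3·0.8597) = √3.5790 ≈ 1.8918.
E ≈ 5.660×10⁷ × 1.892 = 1.071×10⁸ N/C.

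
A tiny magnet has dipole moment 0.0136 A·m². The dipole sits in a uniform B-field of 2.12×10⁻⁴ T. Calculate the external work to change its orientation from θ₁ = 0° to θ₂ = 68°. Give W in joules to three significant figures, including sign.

W_ext = ΔU = −mB cosθ₂ + mB cosθ₁ = mB(cosθ₁ − cosθ₂).
W = (0.0136)(2.12×10⁻⁴)·(cos0° − cos68°) = (2.883×10⁻⁶)·(+0.6254) = 1.803×10⁻⁶ J.

W ≈ 1.80×10⁻⁶ J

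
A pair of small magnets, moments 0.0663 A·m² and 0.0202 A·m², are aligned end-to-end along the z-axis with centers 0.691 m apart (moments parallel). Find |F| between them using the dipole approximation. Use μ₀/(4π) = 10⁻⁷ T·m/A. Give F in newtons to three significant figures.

On-axis B of dipole 1: B = (μ₀/4π)·2m₁/r³. Force on dipole 2: F = m₂·dB/dr.
dB/dr = −(μ₀/4π)·6m₁/r⁴, so |F| = (μ₀/4π)·6m₁m₂/r⁴.
F = 6(10⁻⁷)(0.0663)(0.0202)/(0.691)⁴ = 3.525×10⁻⁹ N.

F ≈ 3.52×10⁻⁹ N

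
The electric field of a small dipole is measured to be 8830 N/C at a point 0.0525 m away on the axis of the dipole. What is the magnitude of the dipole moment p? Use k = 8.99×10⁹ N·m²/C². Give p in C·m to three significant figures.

p ≈ 7.11×10⁻¹¹ C·m

On axis E = 2kp/r³, so p = Er³/(2k).
p = (8830)·(0.0525)³ / (2·8.99×10⁹) = 7.106×10⁻¹¹ C·m.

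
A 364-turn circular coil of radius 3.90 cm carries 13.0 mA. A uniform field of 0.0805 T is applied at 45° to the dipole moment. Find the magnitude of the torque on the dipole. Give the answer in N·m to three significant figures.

m = NIA = NIπa² = 364·(0.0130)·π·(0.0390)² = 0.02261 A·m².
Torque on a magnetic dipole: τ = mB sinθ.
τ = (0.02261)(0.0805)·sin45° = 0.001287 N·m.

τ ≈ 0.00129 N·m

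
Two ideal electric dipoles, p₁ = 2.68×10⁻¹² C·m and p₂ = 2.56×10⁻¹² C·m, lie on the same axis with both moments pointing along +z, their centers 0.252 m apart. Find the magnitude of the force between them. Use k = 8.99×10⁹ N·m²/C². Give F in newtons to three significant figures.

On-axis field of dipole 1 at distance r: E = 2kp₁/r³. Force on dipole 2 is F = p₂·dE/dr (gradient along axis).
dE/dr = −6kp₁/r⁴, so |F| = 6kp₁p₂/r⁴ (attractive for aligned moments).
F = 6(8.99×10⁹)(2.68×10⁻¹²)(2.56×10⁻¹²)/(0.252)⁴ = 9.177×10⁻¹¹ N.

F ≈ 9.18×10⁻¹¹ N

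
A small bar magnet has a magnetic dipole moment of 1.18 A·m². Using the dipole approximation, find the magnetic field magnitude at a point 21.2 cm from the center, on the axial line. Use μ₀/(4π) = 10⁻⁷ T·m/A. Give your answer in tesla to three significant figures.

B ≈ 2.48×10⁻⁵ T

On axis B = (μ₀/4π)·2m/r³.
B = 2·(10⁻⁷)·(1.18) / (0.212)³ = 2.477×10⁻⁵ T.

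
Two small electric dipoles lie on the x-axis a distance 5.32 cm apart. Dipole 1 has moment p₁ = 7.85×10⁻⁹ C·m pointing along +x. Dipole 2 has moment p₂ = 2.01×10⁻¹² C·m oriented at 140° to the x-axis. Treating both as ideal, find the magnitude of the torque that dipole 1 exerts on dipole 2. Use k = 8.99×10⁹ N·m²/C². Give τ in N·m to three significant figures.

The second dipole sits on the axis of the first, so the field there is axial: E₁ = 2kp₁/r³ along +x.
E₁ = 2(8.99×10⁹)(7.85×10⁻⁹)/(0.0532)³ = 9.374×10⁵ N/C.
Torque on the second dipole: τ = p₂ E₁ sinθ.
τ = (2.01×10⁻¹²)(9.374×10⁵)·sin140° = 1.211×10⁻⁶ N·m.

τ ≈ 1.21×10⁻⁶ N·m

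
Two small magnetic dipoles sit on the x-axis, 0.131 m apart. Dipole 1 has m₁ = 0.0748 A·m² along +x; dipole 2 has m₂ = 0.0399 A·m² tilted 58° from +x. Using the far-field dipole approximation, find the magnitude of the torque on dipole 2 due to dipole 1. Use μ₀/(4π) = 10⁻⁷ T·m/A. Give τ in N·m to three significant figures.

Dipole B is on the axis of dipole A, so B₁ there is axial: B₁ = (μ₀/4π)·2m₁/r³ along +x.
B₁ = 2(10⁻⁷)(0.0748)/(0.131)³ = 6.655×10⁻⁶ T.
τ = m₂ B₁ sinθ.
τ = (0.0399)(6.655×10⁻⁶)·sin58° = 2.252×10⁻⁷ N·m.

τ ≈ 2.25×10⁻⁷ N·m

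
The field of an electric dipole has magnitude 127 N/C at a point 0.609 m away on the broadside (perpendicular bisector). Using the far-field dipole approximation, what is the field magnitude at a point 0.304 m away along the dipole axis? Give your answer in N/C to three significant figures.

Dipole fields scale as 1/r³ in the far field.
The axial field is twice the equatorial field at the same r, so the geometry factor is 2/1.
E₂ = E₁ · (2/1) · (r₁/r₂)³ = 127 · 2 · (0.609/0.304)³.
(r₁/r₂)³ = (2.003)³ = 8.04.
E₂ ≈ 2042 N/C.

E ≈ 2040 N/C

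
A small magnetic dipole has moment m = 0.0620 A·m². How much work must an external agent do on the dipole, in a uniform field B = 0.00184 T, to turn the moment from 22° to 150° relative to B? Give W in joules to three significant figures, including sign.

W_ext = ΔU = −mB cosθ₂ + mB cosθ₁ = mB(cosθ₁ − cosθ₂).
W = (0.0620)(0.00184)·(cos22° − cos150°) = (1.141×10⁻⁴)·(+1.7932) = 2.046×10⁻⁴ J.

W ≈ 2.05×10⁻⁴ J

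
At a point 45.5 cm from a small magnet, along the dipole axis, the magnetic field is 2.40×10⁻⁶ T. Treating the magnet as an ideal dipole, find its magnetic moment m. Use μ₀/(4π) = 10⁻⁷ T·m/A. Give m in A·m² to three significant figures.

On axis B = (μ₀/4π)·2m/r³, so m = Br³·4π/(μ₀·2).
m = (2.40×10⁻⁶)·(0.455)³ / (2·10⁻⁷) = 1.130 A·m².

m ≈ 1.13 A·m²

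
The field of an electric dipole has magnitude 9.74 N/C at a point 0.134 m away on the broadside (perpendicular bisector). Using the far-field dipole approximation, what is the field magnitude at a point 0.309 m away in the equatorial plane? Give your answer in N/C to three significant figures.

Dipole fields scale as 1/r³ in the far field; the geometry is the same at both points.
E₂ = E₁ · (r₁/r₂)³ = 9.74 · (0.134/0.309)³.
(r₁/r₂)³ = (0.4337)³ = 0.08155.
E₂ ≈ 0.7943 N/C.

E ≈ 0.794 N/C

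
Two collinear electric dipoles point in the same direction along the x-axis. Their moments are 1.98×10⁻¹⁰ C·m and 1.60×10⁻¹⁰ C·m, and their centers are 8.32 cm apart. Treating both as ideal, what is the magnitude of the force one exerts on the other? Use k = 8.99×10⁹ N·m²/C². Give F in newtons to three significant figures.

On-axis field of dipole 1 at distance r: E = 2kp₁/r³. Force on dipole 2 is F = p₂·dE/dr (gradient along axis).
dE/dr = −6kp₁/r⁴, so |F| = 6kp₁p₂/r⁴ (attractive for aligned moments).
F = 6(8.99×10⁹)(1.98×10⁻¹⁰)(1.60×10⁻¹⁰)/(0.0832)⁴ = 3.566×10⁻⁵ N.

F ≈ 3.57×10⁻⁵ N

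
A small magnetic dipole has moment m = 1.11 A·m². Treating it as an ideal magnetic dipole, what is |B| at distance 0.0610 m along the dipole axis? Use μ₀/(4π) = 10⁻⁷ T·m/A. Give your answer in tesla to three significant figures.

On axis B = (μ₀/4π)·2m/r³.
B = 2·(10⁻⁷)·(1.11) / (0.0610)³ = 9.781×10⁻⁴ T.

B ≈ 9.78×10⁻⁴ T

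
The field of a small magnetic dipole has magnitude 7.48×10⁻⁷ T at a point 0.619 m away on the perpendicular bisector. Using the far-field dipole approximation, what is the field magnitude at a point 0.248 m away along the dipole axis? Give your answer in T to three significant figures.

Dipole fields scale as 1/r³ in the far field.
The axial field is twice the equatorial field at the same r, so the geometry factor is 2/1.
B₂ = B₁ · (2/1) · (r₁/r₂)³ = 7.48×10⁻⁷ · 2 · (0.619/0.248)³.
(r₁/r₂)³ = (2.496)³ = 15.55.
B₂ ≈ 2.326×10⁻⁵ T.

B ≈ 2.33×10⁻⁵ T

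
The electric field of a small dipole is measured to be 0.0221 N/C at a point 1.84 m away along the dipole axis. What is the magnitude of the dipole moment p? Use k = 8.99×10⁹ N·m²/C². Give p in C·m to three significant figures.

On axis E = 2kp/r³, so p = Er³/(2k).
p = (0.0221)·(1.84)³ / (2·8.99×10⁹) = 7.657×10⁻¹² C·m.

p ≈ 7.66×10⁻¹² C·m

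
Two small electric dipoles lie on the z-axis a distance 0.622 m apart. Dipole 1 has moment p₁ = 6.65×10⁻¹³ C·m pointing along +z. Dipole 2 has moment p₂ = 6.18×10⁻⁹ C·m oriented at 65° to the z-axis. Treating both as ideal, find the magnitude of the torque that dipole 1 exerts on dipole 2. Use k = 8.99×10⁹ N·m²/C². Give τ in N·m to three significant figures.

The second dipole sits on the axis of the first, so the field there is axial: E₁ = 2kp₁/r³ along +z.
E₁ = 2(8.99×10⁹)(6.65×10⁻¹³)/(0.622)³ = 0.04969 N/C.
Torque on the second dipole: τ = p₂ E₁ sinθ.
τ = (6.18×10⁻⁹)(0.04969)·sin65° = 2.783×10⁻¹⁰ N·m.

τ ≈ 2.78×10⁻¹⁰ N·m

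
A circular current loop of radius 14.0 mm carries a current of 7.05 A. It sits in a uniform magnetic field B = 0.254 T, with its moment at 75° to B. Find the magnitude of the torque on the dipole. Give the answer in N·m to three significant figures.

τ ≈ 0.00107 N·m

Magnetic moment m = IA = Iπa² = (7.05)·π·(0.0140)² = 0.004341 A·m².
Torque on a magnetic dipole: τ = mB sinθ.
τ = (0.004341)(0.254)·sin75° = 0.001065 N·m.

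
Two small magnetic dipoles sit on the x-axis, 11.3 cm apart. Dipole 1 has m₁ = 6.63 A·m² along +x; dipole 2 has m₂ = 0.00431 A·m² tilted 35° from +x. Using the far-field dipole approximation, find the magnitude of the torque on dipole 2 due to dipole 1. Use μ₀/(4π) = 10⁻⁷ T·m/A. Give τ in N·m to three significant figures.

τ ≈ 2.27×10⁻⁶ N·m

Dipole B is on the axis of dipole A, so B₁ there is axial: B₁ = (μ₀/4π)·2m₁/r³ along +x.
B₁ = 2(10⁻⁷)(6.63)/(0.113)³ = 9.190×10⁻⁴ T.
τ = m₂ B₁ sinθ.
τ = (0.00431)(9.190×10⁻⁴)·sin35° = 2.272×10⁻⁶ N·m.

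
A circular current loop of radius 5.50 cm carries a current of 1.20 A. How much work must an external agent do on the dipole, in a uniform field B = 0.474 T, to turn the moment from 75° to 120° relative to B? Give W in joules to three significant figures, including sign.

W ≈ 0.00410 J

Magnetic moment m = IA = Iπa² = (1.20)·π·(0.0550)² = 0.0114 A·m².
W_ext = ΔU = −mB cosθ₂ + mB cosθ₁ = mB(cosθ₁ − cosθ₂).
W = (0.0114)(0.474)·(cos75° − cos120°) = (0.005404)·(+0.7588) = 0.004100 J.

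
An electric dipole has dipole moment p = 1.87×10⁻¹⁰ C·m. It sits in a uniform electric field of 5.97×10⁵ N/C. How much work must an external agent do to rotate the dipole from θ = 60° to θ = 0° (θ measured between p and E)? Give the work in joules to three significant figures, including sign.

W ≈ -5.58×10⁻⁵ J

W_ext = ΔU = U(θ₂) − U(θ₁) = −pE cosθ₂ − (−pE cosθ₁) = pE(cosθ₁ − cosθ₂).
W = (1.87×10⁻¹⁰)(5.97×10⁵)·(cos60° − cos0°) = (1.116×10⁻⁴)·(-0.5000) = -5.582×10⁻⁵ J.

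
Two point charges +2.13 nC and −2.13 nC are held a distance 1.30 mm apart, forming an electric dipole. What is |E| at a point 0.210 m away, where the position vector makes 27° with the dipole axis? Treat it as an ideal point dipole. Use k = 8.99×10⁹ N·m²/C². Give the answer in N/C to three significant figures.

Dipole moment p = qd = (2.13×10⁻⁹ C)(0.00130 m) = 2.769×10⁻¹² C·m.
At angle θ the dipole field magnitude is E = (kp/r³)·√(1 + 3cos²θ).
kp/r³ = (8.99×10⁹)(2.769×10⁻¹²) / (0.210)³ = 2.688 N/C.
√(1 + 3cos²27°) = √(1 + 3·0.7939) = √3.3817 ≈ 1.8389.
E ≈ 2.688 × 1.839 = 4.943 N/C.

E ≈ 4.94 N/C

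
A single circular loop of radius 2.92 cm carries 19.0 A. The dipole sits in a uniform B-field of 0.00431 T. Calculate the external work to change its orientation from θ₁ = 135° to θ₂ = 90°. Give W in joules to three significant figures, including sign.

Magnetic moment m = IA = Iπa² = (19.0)·π·(0.0292)² = 0.05089 A·m².
W_ext = ΔU = −mB cosθ₂ + mB cosθ₁ = mB(cosθ₁ − cosθ₂).
W = (0.05089)(0.00431)·(cos135° − cos90°) = (2.193×10⁻⁴)·(-0.7071) = -1.551×10⁻⁴ J.

W ≈ -1.55×10⁻⁴ J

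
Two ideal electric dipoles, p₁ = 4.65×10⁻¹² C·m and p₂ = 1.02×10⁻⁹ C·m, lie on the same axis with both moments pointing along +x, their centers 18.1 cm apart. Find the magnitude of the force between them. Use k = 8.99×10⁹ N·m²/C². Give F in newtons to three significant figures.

On-axis field of dipole 1 at distance r: E = 2kp₁/r³. Force on dipole 2 is F = p₂·dE/dr (gradient along axis).
dE/dr = −6kp₁/r⁴, so |F| = 6kp₁p₂/r⁴ (attractive for aligned moments).
F = 6(8.99×10⁹)(4.65×10⁻¹²)(1.02×10⁻⁹)/(0.181)⁴ = 2.384×10⁻⁷ N.

F ≈ 2.38×10⁻⁷ N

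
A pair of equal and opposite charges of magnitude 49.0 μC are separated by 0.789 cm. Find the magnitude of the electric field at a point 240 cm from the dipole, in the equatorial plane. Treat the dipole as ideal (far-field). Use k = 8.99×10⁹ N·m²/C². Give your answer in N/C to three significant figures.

Dipole moment p = qd = (4.90×10⁻⁵ C)(0.00789 m) = 3.866×10⁻⁷ C·m.
On the perpendicular bisector E = kp/r³ (half the axial value at the same distance).
E = (8.99×10⁹)(3.866×10⁻⁷) / (2.40)³ = 251.4 N/C.

E ≈ 251 N/C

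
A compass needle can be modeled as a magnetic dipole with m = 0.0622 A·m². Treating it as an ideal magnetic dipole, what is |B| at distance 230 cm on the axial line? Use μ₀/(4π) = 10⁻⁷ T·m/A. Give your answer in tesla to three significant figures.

On axis B = (μ₀/4π)·2m/r³.
B = 2·(10⁻⁷)·(0.0622) / (2.30)³ = 1.022×10⁻⁹ T.

B ≈ 1.02×10⁻⁹ T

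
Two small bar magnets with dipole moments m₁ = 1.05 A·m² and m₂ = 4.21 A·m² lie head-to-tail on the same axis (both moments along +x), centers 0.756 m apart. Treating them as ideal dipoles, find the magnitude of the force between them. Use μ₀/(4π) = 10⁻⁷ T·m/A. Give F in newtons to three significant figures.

On-axis B of dipole 1: B = (μ₀/4π)·2m₁/r³. Force on dipole 2: F = m₂·dB/dr.
dB/dr = −(μ₀/4π)·6m₁/r⁴, so |F| = (μ₀/4π)·6m₁m₂/r⁴.
F = 6(10⁻⁷)(1.05)(4.21)/(0.756)⁴ = 8.120×10⁻⁶ N.

F ≈ 8.12×10⁻⁶ N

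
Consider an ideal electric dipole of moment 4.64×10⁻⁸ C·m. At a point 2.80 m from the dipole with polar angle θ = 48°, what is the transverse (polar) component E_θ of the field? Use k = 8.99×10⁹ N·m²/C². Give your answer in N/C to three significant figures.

E_θ ≈ 14.1 N/C

For a dipole, E_θ = (kp sinθ)/r³.
kp/r³ = (8.99×10⁹)(4.64×10⁻⁸)/(2.80)³ = 19.00 N/C.
E_θ = 19.00·sin48° = 14.12 N/C.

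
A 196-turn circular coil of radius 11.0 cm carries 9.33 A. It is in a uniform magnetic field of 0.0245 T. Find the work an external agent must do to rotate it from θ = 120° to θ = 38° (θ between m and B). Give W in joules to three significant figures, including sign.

W ≈ -2.19 J

m = NIA = NIπa² = 196·(9.33)·π·(0.110)² = 69.51 A·m².
W_ext = ΔU = −mB cosθ₂ + mB cosθ₁ = mB(cosθ₁ − cosθ₂).
W = (69.51)(0.0245)·(cos120° − cos38°) = (1.703)·(-1.2880) = -2.193 J.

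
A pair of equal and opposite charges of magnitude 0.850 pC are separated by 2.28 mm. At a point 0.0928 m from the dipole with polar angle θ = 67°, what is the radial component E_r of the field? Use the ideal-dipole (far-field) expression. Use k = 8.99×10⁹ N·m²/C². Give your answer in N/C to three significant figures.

Dipole moment p = qd = (8.50×10⁻¹³ C)(0.00228 m) = 1.938×10⁻¹⁵ C·m.
For a dipole, E_r = (2kp cosθ)/r³.
kp/r³ = (8.99×10⁹)(1.938×10⁻¹⁵)/(0.0928)³ = 0.02180 N/C.
E_r = 2·0.02180·cos67° = 0.01704 N/C.

E_r ≈ 0.0170 N/C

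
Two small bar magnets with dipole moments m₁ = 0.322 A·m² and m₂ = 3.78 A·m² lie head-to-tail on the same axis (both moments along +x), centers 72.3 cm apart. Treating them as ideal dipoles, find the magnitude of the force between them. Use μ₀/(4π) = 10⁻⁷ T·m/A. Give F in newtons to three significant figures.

F ≈ 2.67×10⁻⁶ N

On-axis B of dipole 1: B = (μ₀/4π)·2m₁/r³. Force on dipole 2: F = m₂·dB/dr.
dB/dr = −(μ₀/4π)·6m₁/r⁴, so |F| = (μ₀/4π)·6m₁m₂/r⁴.
F = 6(10⁻⁷)(0.322)(3.78)/(0.723)⁴ = 2.673×10⁻⁶ N.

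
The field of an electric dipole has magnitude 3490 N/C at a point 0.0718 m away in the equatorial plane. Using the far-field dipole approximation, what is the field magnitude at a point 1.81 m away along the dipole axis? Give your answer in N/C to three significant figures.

E ≈ 0.436 N/C

Dipole fields scale as 1/r³ in the far field.
The axial field is twice the equatorial field at the same r, so the geometry factor is 2/1.
E₂ = E₁ · (2/1) · (r₁/r₂)³ = 3490 · 2 · (0.0718/1.81)³.
(r₁/r₂)³ = (0.03967)³ = 6.242e-05.
E₂ ≈ 0.4357 N/C.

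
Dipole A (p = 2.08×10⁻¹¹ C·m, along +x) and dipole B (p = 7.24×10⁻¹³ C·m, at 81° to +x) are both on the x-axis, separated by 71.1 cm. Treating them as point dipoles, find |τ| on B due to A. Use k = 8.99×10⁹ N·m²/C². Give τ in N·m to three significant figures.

τ ≈ 7.44×10⁻¹³ N·m

The second dipole sits on the axis of the first, so the field there is axial: E₁ = 2kp₁/r³ along +x.
E₁ = 2(8.99×10⁹)(2.08×10⁻¹¹)/(0.711)³ = 1.041 N/C.
Torque on the second dipole: τ = p₂ E₁ sinθ.
τ = (7.24×10⁻¹³)(1.041)·sin81° = 7.441×10⁻¹³ N·m.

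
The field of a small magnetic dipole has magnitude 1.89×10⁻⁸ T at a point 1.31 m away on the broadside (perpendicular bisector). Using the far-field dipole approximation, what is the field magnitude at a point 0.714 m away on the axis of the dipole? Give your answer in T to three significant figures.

Dipole fields scale as 1/r³ in the far field.
The axial field is twice the equatorial field at the same r, so the geometry factor is 2/1.
B₂ = B₁ · (2/1) · (r₁/r₂)³ = 1.89×10⁻⁸ · 2 · (1.31/0.714)³.
(r₁/r₂)³ = (1.835)³ = 6.176.
B₂ ≈ 2.335×10⁻⁷ T.

B ≈ 2.33×10⁻⁷ T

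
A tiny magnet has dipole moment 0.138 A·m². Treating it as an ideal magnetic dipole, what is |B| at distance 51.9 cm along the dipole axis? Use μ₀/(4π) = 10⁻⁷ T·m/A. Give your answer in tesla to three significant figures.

B ≈ 1.97×10⁻⁷ T

On axis B = (μ₀/4π)·2m/r³.
B = 2·(10⁻⁷)·(0.138) / (0.519)³ = 1.974×10⁻⁷ T.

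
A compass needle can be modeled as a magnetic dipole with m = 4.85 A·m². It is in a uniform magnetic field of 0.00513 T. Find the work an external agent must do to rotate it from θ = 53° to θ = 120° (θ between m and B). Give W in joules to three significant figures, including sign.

W ≈ 0.0274 J

W_ext = ΔU = −mB cosθ₂ + mB cosθ₁ = mB(cosθ₁ − cosθ₂).
W = (4.85)(0.00513)·(cos53° − cos120°) = (0.02488)·(+1.1018) = 0.02741 J.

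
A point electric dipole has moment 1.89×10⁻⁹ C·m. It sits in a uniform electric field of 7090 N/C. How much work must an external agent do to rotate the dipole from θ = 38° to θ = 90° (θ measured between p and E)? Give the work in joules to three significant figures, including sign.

W_ext = ΔU = U(θ₂) − U(θ₁) = −pE cosθ₂ − (−pE cosθ₁) = pE(cosθ₁ − cosθ₂).
W = (1.89×10⁻⁹)(7090)·(cos38° − cos90°) = (1.340×10⁻⁵)·(+0.7880) = 1.056×10⁻⁵ J.

W ≈ 1.06×10⁻⁵ J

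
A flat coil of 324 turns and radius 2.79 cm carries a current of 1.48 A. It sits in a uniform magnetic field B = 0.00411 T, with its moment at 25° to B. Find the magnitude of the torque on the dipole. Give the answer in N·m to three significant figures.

m = NIA = NIπa² = 324·(1.48)·π·(0.0279)² = 1.173 A·m².
Torque on a magnetic dipole: τ = mB sinθ.
τ = (1.173)(0.00411)·sin25° = 0.002037 N·m.

τ ≈ 0.00204 N·m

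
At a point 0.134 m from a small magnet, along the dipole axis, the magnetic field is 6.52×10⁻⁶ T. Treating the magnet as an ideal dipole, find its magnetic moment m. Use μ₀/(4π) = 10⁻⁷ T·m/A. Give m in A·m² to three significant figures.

On axis B = (μ₀/4π)·2m/r³, so m = Br³·4π/(μ₀·2).
m = (6.52×10⁻⁶)·(0.134)³ / (2·10⁻⁷) = 0.07844 A·m².

m ≈ 0.0784 A·m²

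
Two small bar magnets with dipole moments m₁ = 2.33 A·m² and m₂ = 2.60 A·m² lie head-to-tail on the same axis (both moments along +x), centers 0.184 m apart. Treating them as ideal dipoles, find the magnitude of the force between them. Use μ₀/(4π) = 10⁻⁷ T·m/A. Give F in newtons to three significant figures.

On-axis B of dipole 1: B = (μ₀/4π)·2m₁/r³. Force on dipole 2: F = m₂·dB/dr.
dB/dr = −(μ₀/4π)·6m₁/r⁴, so |F| = (μ₀/4π)·6m₁m₂/r⁴.
F = 6(10⁻⁷)(2.33)(2.60)/(0.184)⁴ = 0.003171 N.

F ≈ 0.00317 N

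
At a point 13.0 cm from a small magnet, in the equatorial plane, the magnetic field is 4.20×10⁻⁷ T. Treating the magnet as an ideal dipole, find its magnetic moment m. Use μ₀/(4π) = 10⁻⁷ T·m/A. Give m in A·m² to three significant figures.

In the equatorial plane B = (μ₀/4π)·m/r³, so m = Br³·4π/(μ₀).
m = (4.20×10⁻⁷)·(0.130)³ / (10⁻⁷) = 0.009227 A·m².

m ≈ 0.00923 A·m²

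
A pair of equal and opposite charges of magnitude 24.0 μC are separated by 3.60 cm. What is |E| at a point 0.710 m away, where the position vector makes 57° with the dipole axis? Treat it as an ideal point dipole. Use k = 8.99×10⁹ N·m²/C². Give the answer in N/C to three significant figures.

Dipole moment p = qd = (2.40×10⁻⁵ C)(0.0360 m) = 8.64×10⁻⁷ C·m.
At angle θ the dipole field magnitude is E = (kp/r³)·√(1 + 3cos²θ).
kp/r³ = (8.99×10⁹)(8.64×10⁻⁷) / (0.710)³ = 2.170×10⁴ N/C.
√(1 + 3cos²57°) = √(1 + 3·0.2966) = √1.8899 ≈ 1.3747.
E ≈ 2.170×10⁴ × 1.375 = 2.983×10⁴ N/C.

E ≈ 2.98×10⁴ N/C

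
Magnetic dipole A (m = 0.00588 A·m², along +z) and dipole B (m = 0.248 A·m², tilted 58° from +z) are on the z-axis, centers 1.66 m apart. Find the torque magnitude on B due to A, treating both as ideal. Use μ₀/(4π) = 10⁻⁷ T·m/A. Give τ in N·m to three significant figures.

Dipole B is on the axis of dipole A, so B₁ there is axial: B₁ = (μ₀/4π)·2m₁/r³ along +z.
B₁ = 2(10⁻⁷)(0.00588)/(1.66)³ = 2.571×10⁻¹⁰ T.
τ = m₂ B₁ sinθ.
τ = (0.248)(2.571×10⁻¹⁰)·sin58° = 5.407×10⁻¹¹ N·m.

τ ≈ 5.41×10⁻¹¹ N·m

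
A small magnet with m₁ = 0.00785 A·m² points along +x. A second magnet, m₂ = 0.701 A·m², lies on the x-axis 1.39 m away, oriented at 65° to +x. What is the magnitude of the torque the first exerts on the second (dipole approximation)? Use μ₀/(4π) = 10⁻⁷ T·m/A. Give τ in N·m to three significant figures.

Dipole B is on the axis of dipole A, so B₁ there is axial: B₁ = (μ₀/4π)·2m₁/r³ along +x.
B₁ = 2(10⁻⁷)(0.00785)/(1.39)³ = 5.846×10⁻¹⁰ T.
τ = m₂ B₁ sinθ.
τ = (0.701)(5.846×10⁻¹⁰)·sin65° = 3.714×10⁻¹⁰ N·m.

τ ≈ 3.71×10⁻¹⁰ N·m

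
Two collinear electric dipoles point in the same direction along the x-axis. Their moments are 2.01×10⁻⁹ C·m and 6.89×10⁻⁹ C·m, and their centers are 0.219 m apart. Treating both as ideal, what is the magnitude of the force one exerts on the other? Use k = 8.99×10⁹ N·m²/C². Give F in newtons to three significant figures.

F ≈ 3.25×10⁻⁴ N

On-axis field of dipole 1 at distance r: E = 2kp₁/r³. Force on dipole 2 is F = p₂·dE/dr (gradient along axis).
dE/dr = −6kp₁/r⁴, so |F| = 6kp₁p₂/r⁴ (attractive for aligned moments).
F = 6(8.99×10⁹)(2.01×10⁻⁹)(6.89×10⁻⁹)/(0.219)⁴ = 3.248×10⁻⁴ N.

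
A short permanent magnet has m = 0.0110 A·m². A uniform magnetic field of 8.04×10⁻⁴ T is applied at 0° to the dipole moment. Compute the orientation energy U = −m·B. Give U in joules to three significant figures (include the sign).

U ≈ -8.84×10⁻⁶ J

U = −m·B = −mB cosθ.
U = −(0.0110)(8.04×10⁻⁴)·cos0° = -8.844×10⁻⁶ J.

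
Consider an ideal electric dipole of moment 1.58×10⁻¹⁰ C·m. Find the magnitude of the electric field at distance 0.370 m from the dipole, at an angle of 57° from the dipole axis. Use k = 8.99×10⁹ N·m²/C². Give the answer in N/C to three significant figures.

E ≈ 38.6 N/C

At angle θ the dipole field magnitude is E = (kp/r³)·√(1 + 3cos²θ).
kp/r³ = (8.99×10⁹)(1.58×10⁻¹⁰) / (0.370)³ = 28.04 N/C.
√(1 + 3cos²57°) = √(1 + 3·0.2966) = √1.8899 ≈ 1.3747.
E ≈ 28.04 × 1.375 = 38.55 N/C.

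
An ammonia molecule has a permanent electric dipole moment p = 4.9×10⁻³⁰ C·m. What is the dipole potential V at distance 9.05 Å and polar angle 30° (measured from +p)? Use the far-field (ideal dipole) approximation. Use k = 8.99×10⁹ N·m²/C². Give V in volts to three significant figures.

The dipole potential is V = kp cosθ / r².
V = (8.99×10⁹)(4.90×10⁻³⁰)·cos30° / (9.05×10⁻¹⁰)² = 0.04658 V.

V ≈ 0.0466 V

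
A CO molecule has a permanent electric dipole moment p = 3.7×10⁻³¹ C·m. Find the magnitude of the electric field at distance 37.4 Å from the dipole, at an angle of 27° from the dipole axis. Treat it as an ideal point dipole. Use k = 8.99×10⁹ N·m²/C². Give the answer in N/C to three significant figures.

E ≈ 1.17×10⁵ N/C

At angle θ the dipole field magnitude is E = (kp/r³)·√(1 + 3cos²θ).
kp/r³ = (8.99×10⁹)(3.70×10⁻³¹) / (3.74×10⁻⁹)³ = 6.358×10⁴ N/C.
√(1 + 3cos²27°) = √(1 + 3·0.7939) = √3.3817 ≈ 1.8389.
E ≈ 6.358×10⁴ × 1.839 = 1.169×10⁵ N/C.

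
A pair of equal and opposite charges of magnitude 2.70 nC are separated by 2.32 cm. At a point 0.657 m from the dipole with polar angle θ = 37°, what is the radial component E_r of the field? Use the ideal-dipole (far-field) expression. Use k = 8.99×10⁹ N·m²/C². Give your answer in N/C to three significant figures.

Dipole moment p = qd = (2.70×10⁻⁹ C)(0.0232 m) = 6.264×10⁻¹¹ C·m.
For a dipole, E_r = (2kp cosθ)/r³.
kp/r³ = (8.99×10⁹)(6.264×10⁻¹¹)/(0.657)³ = 1.986 N/C.
E_r = 2·1.986·cos37° = 3.172 N/C.

E_r ≈ 3.17 N/C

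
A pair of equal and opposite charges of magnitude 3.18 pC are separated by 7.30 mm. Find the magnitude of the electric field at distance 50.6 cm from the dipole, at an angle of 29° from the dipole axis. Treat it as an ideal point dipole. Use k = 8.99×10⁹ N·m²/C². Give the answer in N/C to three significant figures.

E ≈ 0.00292 N/C

Dipole moment p = qd = (3.18×10⁻¹² C)(0.00730 m) = 2.321×10⁻¹⁴ C·m.
At angle θ the dipole field magnitude is E = (kp/r³)·√(1 + 3cos²θ).
kp/r³ = (8.99×10⁹)(2.321×10⁻¹⁴) / (0.506)³ = 0.001611 N/C.
√(1 + 3cos²29°) = √(1 + 3·0.7650) = √3.2949 ≈ 1.8152.
E ≈ 0.001611 × 1.815 = 0.002923 N/C.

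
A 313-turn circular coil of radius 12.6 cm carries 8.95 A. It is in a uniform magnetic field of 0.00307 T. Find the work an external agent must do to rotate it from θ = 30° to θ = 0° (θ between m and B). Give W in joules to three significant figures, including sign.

m = NIA = NIπa² = 313·(8.95)·π·(0.126)² = 139.7 A·m².
W_ext = ΔU = −mB cosθ₂ + mB cosθ₁ = mB(cosθ₁ − cosθ₂).
W = (139.7)(0.00307)·(cos30° − cos0°) = (0.4289)·(-0.1340) = -0.05746 J.

W ≈ -0.0575 J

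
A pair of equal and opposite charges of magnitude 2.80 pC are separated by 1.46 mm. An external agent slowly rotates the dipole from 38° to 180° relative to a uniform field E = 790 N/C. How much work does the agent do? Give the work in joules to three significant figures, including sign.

W ≈ 5.77×10⁻¹² J

Dipole moment p = qd = (2.80×10⁻¹² C)(0.00146 m) = 4.088×10⁻¹⁵ C·m.
W_ext = ΔU = U(θ₂) − U(θ₁) = −pE cosθ₂ − (−pE cosθ₁) = pE(cosθ₁ − cosθ₂).
W = (4.088×10⁻¹⁵)(790)·(cos38° − cos180°) = (3.230×10⁻¹²)·(+1.7880) = 5.774×10⁻¹² J.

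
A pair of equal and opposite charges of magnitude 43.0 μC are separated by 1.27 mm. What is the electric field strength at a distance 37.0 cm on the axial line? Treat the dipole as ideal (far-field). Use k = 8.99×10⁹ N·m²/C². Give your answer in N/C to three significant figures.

E ≈ 1.94×10⁴ N/C

Dipole moment p = qd = (4.30×10⁻⁵ C)(0.00127 m) = 5.461×10⁻⁸ C·m.
On the dipole axis E = 2kp/r³.
E = 2·(8.99×10⁹)(5.461×10⁻⁸) / (0.370)³ = 1.938×10⁴ N/C.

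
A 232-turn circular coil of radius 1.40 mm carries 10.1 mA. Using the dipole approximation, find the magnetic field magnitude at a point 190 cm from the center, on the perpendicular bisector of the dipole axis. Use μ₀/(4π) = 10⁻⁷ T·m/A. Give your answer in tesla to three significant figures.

B ≈ 2.10×10⁻¹³ T

m = NIA = NIπa² = 232·(0.0101)·π·(0.00140)² = 1.443×10⁻⁵ A·m².
In the equatorial plane B = (μ₀/4π)·m/r³ (half the axial value).
B = (10⁻⁷)·(1.443×10⁻⁵) / (1.90)³ = 2.104×10⁻¹³ T.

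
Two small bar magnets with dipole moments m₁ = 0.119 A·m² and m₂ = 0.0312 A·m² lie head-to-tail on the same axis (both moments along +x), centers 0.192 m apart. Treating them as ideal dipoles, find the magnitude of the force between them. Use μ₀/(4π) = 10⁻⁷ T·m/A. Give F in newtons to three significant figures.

On-axis B of dipole 1: B = (μ₀/4π)·2m₁/r³. Force on dipole 2: F = m₂·dB/dr.
dB/dr = −(μ₀/4π)·6m₁/r⁴, so |F| = (μ₀/4π)·6m₁m₂/r⁴.
F = 6(10⁻⁷)(0.119)(0.0312)/(0.192)⁴ = 1.639×10⁻⁶ N.

F ≈ 1.64×10⁻⁶ N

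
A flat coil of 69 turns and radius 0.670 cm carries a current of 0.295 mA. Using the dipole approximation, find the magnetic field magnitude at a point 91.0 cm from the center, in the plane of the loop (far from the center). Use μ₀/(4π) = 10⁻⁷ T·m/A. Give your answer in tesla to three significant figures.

m = NIA = NIπa² = 69·(2.95×10⁻⁴)·π·(0.00670)² = 2.871×10⁻⁶ A·m².
In the equatorial plane B = (μ₀/4π)·m/r³ (half the axial value).
B = (10⁻⁷)·(2.871×10⁻⁶) / (0.910)³ = 3.810×10⁻¹³ T.

B ≈ 3.81×10⁻¹³ T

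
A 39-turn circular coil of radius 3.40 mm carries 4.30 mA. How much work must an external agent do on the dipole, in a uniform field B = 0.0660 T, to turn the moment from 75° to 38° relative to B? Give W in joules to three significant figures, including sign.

m = NIA = NIπa² = 39·(0.00430)·π·(0.00340)² = 6.09×10⁻⁶ A·m².
W_ext = ΔU = −mB cosθ₂ + mB cosθ₁ = mB(cosθ₁ − cosθ₂).
W = (6.09×10⁻⁶)(0.0660)·(cos75° − cos38°) = (4.019×10⁻⁷)·(-0.5292) = -2.127×10⁻⁷ J.

W ≈ -2.13×10⁻⁷ J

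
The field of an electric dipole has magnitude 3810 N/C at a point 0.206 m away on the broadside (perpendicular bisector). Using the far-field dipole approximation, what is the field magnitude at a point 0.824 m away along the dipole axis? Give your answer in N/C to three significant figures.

Dipole fields scale as 1/r³ in the far field.
The axial field is twice the equatorial field at the same r, so the geometry factor is 2/1.
E₂ = E₁ · (2/1) · (r₁/r₂)³ = 3810 · 2 · (0.206/0.824)³.
(r₁/r₂)³ = (0.25)³ = 0.01562.
E₂ ≈ 119.1 N/C.

E ≈ 119 N/C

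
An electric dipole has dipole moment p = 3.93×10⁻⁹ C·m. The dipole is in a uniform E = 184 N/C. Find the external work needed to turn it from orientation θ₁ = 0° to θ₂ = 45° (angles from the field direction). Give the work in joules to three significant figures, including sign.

W ≈ 2.12×10⁻⁷ J

W_ext = ΔU = U(θ₂) − U(θ₁) = −pE cosθ₂ − (−pE cosθ₁) = pE(cosθ₁ − cosθ₂).
W = (3.93×10⁻⁹)(184)·(cos0° − cos45°) = (7.231×10⁻⁷)·(+0.2929) = 2.118×10⁻⁷ J.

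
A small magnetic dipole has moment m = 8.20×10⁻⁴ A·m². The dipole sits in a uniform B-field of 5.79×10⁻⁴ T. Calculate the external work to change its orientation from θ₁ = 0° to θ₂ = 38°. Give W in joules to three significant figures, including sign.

W_ext = ΔU = −mB cosθ₂ + mB cosθ₁ = mB(cosθ₁ − cosθ₂).
W = (8.20×10⁻⁴)(5.79×10⁻⁴)·(cos0° − cos38°) = (4.748×10⁻⁷)·(+0.2120) = 1.006×10⁻⁷ J.

W ≈ 1.01×10⁻⁷ J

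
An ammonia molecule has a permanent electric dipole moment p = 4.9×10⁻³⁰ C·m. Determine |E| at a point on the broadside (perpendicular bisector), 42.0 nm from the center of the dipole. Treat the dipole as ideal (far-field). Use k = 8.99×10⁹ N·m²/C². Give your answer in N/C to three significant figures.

On the perpendicular bisector E = kp/r³ (half the axial value at the same distance).
E = (8.99×10⁹)(4.90×10⁻³⁰) / (4.20×10⁻⁸)³ = 594.6 N/C.

E ≈ 595 N/C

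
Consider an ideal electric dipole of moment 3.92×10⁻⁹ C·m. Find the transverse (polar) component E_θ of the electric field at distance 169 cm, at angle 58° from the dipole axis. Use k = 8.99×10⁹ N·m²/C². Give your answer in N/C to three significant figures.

E_θ ≈ 6.19 N/C

For a dipole, E_θ = (kp sinθ)/r³.
kp/r³ = (8.99×10⁹)(3.92×10⁻⁹)/(1.69)³ = 7.301 N/C.
E_θ = 7.301·sin58° = 6.192 N/C.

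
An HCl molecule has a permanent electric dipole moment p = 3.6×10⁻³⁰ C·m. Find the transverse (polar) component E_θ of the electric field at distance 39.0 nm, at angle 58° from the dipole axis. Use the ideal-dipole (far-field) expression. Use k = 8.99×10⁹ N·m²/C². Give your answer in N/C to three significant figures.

For a dipole, E_θ = (kp sinθ)/r³.
kp/r³ = (8.99×10⁹)(3.60×10⁻³⁰)/(3.90×10⁻⁸)³ = 545.6 N/C.
E_θ = 545.6·sin58° = 462.7 N/C.

E_θ ≈ 463 N/C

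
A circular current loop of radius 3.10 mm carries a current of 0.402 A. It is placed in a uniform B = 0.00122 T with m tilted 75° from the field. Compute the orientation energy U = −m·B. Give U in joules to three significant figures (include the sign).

U ≈ -3.83×10⁻⁹ J

Magnetic moment m = IA = Iπa² = (0.402)·π·(0.00310)² = 1.214×10⁻⁵ A·m².
U = −m·B = −mB cosθ.
U = −(1.214×10⁻⁵)(0.00122)·cos75° = -3.833×10⁻⁹ J.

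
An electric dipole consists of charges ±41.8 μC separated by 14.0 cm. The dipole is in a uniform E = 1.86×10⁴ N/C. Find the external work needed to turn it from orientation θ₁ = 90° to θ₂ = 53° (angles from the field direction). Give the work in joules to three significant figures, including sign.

W ≈ -0.0655 J

Dipole moment p = qd = (4.18×10⁻⁵ C)(0.140 m) = 5.852×10⁻⁶ C·m.
W_ext = ΔU = U(θ₂) − U(θ₁) = −pE cosθ₂ − (−pE cosθ₁) = pE(cosθ₁ − cosθ₂).
W = (5.852×10⁻⁶)(1.86×10⁴)·(cos90° − cos53°) = (0.1088)·(-0.6018) = -0.06551 J.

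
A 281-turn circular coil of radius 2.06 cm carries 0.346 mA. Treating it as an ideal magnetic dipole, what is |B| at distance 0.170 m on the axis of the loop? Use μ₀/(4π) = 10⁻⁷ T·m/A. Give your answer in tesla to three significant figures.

B ≈ 5.28×10⁻⁹ T

m = NIA = NIπa² = 281·(3.46×10⁻⁴)·π·(0.0206)² = 1.296×10⁻⁴ A·m².
On axis B = (μ₀/4π)·2m/r³.
B = 2·(10⁻⁷)·(1.296×10⁻⁴) / (0.170)³ = 5.276×10⁻⁹ T.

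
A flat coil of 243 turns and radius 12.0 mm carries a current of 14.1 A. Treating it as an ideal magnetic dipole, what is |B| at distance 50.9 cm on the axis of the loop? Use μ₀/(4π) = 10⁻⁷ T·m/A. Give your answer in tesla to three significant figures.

B ≈ 2.35×10⁻⁶ T

m = NIA = NIπa² = 243·(14.1)·π·(0.0120)² = 1.55 A·m².
On axis B = (μ₀/4π)·2m/r³.
B = 2·(10⁻⁷)·(1.55) / (0.509)³ = 2.351×10⁻⁶ T.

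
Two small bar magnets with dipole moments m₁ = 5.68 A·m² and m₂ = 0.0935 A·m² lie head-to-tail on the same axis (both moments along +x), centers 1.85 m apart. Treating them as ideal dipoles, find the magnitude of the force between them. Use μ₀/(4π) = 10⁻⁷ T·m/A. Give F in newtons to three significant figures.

F ≈ 2.72×10⁻⁸ N

On-axis B of dipole 1: B = (μ₀/4π)·2m₁/r³. Force on dipole 2: F = m₂·dB/dr.
dB/dr = −(μ₀/4π)·6m₁/r⁴, so |F| = (μ₀/4π)·6m₁m₂/r⁴.
F = 6(10⁻⁷)(5.68)(0.0935)/(1.85)⁴ = 2.720×10⁻⁸ N.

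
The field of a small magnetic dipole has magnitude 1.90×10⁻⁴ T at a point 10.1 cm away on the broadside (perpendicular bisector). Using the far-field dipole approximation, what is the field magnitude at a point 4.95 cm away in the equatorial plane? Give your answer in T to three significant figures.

B ≈ 0.00161 T

Dipole fields scale as 1/r³ in the far field; the geometry is the same at both points.
B₂ = B₁ · (r₁/r₂)³ = 1.90×10⁻⁴ · (10.1/4.95)³.
(r₁/r₂)³ = (2.04)³ = 8.495.
B₂ ≈ 0.001614 T.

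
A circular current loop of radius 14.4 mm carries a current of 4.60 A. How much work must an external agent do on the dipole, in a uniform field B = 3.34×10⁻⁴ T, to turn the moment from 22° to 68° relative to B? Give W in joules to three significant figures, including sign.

W ≈ 5.53×10⁻⁷ J

Magnetic moment m = IA = Iπa² = (4.60)·π·(0.0144)² = 0.002997 A·m².
W_ext = ΔU = −mB cosθ₂ + mB cosθ₁ = mB(cosθ₁ − cosθ₂).
W = (0.002997)(3.34×10⁻⁴)·(cos22° − cos68°) = (1.001×10⁻⁶)·(+0.5526) = 5.531×10⁻⁷ J.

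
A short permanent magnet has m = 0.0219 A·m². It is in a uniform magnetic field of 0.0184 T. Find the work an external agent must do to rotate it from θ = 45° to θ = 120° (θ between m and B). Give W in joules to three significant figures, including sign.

W ≈ 4.86×10⁻⁴ J

W_ext = ΔU = −mB cosθ₂ + mB cosθ₁ = mB(cosθ₁ − cosθ₂).
W = (0.0219)(0.0184)·(cos45° − cos120°) = (4.030×10⁻⁴)·(+1.2071) = 4.864×10⁻⁴ J.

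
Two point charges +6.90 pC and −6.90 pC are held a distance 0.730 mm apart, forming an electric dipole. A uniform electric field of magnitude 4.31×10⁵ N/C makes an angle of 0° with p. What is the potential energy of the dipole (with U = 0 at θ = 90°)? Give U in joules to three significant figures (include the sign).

Dipole moment p = qd = (6.90×10⁻¹² C)(7.30×10⁻⁴ m) = 5.037×10⁻¹⁵ C·m.
U = −p·E = −pE cosθ.
U = −(5.037×10⁻¹⁵)(4.31×10⁵)·cos0° = -2.171×10⁻⁹ J.

U ≈ -2.17×10⁻⁹ J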